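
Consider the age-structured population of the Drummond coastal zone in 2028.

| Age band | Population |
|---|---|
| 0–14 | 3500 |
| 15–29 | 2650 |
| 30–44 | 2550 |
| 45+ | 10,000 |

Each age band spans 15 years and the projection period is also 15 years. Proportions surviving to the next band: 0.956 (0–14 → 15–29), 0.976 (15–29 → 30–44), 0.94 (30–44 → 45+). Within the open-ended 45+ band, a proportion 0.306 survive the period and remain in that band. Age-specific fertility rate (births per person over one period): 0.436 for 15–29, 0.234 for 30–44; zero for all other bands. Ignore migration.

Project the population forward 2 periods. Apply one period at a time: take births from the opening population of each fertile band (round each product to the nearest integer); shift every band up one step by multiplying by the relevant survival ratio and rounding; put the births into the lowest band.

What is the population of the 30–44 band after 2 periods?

Call the groups 1 to 4, youngest first.
After projecting period 1:
Births: 2650 * 0.436 = 1155  |  2550 * 0.234 = 597 ⇒ total 1752
Group 2: 3500 * 0.956 = 3346
Group 3: 2650 * 0.976 = 2586
Group 4: 2550 * 0.94 + 10000 * 0.306 = 2397 + 3060 = 5457
End of period: [1752, 3346, 2586, 5457]
After projecting period 2:
Births: 3346 * 0.436 = 1459  |  2586 * 0.234 = 605 ⇒ total 2064
Group 2: 1752 * 0.956 = 1675
Group 3: 3346 * 0.976 = 3266
Group 4: 2586 * 0.94 + 5457 * 0.306 = 2431 + 1670 = 4101
End of period: [2064, 1675, 3266, 4101]

3266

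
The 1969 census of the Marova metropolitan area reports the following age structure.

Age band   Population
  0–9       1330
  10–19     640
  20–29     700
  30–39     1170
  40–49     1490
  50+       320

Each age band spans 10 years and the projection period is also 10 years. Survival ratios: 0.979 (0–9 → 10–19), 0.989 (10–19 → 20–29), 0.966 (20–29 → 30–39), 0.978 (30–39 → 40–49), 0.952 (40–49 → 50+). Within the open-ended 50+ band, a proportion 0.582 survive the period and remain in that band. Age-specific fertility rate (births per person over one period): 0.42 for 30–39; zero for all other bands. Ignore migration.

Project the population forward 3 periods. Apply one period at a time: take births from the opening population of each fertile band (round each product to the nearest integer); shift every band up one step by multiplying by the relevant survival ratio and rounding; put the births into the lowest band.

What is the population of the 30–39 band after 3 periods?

1244

After projecting period 1:
Births: 1170 * 0.42 = 491
10–19: 1330 * 0.979 = 1302
20–29: 640 * 0.989 = 633
30–39: 700 * 0.966 = 676
40–49: 1170 * 0.978 = 1144
50+: 1490 * 0.952 + 320 * 0.582 = 1418 + 186 = 1604
End of period: [491, 1302, 633, 676, 1144, 1604]
After projecting period 2:
Births: 676 * 0.42 = 284
10–19: 491 * 0.979 = 481
20–29: 1302 * 0.989 = 1288
30–39: 633 * 0.966 = 611
40–49: 676 * 0.978 = 661
50+: 1144 * 0.952 + 1604 * 0.582 = 1089 + 934 = 2023
End of period: [284, 481, 1288, 611, 661, 2023]
After projecting period 3:
Births: 611 * 0.42 = 257
10–19: 284 * 0.979 = 278
20–29: 481 * 0.989 = 476
30–39: 1288 * 0.966 = 1244
40–49: 611 * 0.978 = 598
50+: 661 * 0.952 + 2023 * 0.582 = 629 + 1177 = 1806
End of period: [257, 278, 476, 1244, 598, 1806]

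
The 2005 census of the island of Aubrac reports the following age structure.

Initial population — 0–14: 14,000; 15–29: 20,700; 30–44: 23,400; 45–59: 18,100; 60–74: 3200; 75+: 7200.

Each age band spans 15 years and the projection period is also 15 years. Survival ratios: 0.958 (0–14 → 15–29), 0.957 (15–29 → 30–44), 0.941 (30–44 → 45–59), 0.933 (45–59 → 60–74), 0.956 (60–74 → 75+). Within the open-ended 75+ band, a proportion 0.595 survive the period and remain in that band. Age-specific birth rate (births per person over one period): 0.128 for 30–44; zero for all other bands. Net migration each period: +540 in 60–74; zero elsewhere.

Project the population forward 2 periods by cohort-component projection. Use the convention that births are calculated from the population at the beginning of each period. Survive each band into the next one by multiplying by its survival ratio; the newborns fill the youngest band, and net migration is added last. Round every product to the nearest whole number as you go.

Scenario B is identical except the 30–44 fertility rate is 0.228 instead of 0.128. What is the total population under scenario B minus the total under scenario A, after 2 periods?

4223

After projecting period 1:
Births: 23400 × 0.128 = 2995
15–29: 14000 × 0.958 = 13412
30–44: 20700 × 0.957 = 19810
45–59: 23400 × 0.941 = 22019
60–74: 18100 × 0.933 = 16887
75+: 3200 × 0.956 + 7200 × 0.595 = 3059 + 4284 = 7343
Net migration: 60–74 + 540 → 17427
Population now: 0–14=2995, 15–29=13412, 30–44=19810, 45–59=22019, 60–74=17427, 75+=7343
After projecting period 2:
Births: 19810 × 0.128 = 2536
15–29: 2995 × 0.958 = 2869
30–44: 13412 × 0.957 = 12835
45–59: 19810 × 0.941 = 18641
60–74: 22019 × 0.933 = 20544
75+: 17427 × 0.956 + 7343 × 0.595 = 16660 + 4369 = 21029
Net migration: 60–74 + 540 → 21084
Population now: 0–14=2536, 15–29=2869, 30–44=12835, 45–59=18641, 60–74=21084, 75+=21029
Scenario A total after 2 periods: 78994
Scenario B projection —
After projecting period 1:
Births: 23400 × 0.228 = 5335
15–29: 14000 × 0.958 = 13412
30–44: 20700 × 0.957 = 19810
45–59: 23400 × 0.941 = 22019
60–74: 18100 × 0.933 = 16887
75+: 3200 × 0.956 + 7200 × 0.595 = 3059 + 4284 = 7343
Net migration: 60–74 + 540 → 17427
Population now: 0–14=5335, 15–29=13412, 30–44=19810, 45–59=22019, 60–74=17427, 75+=7343
After projecting period 2:
Births: 19810 × 0.228 = 4517
15–29: 5335 × 0.958 = 5111
30–44: 13412 × 0.957 = 12835
45–59: 19810 × 0.941 = 18641
60–74: 22019 × 0.933 = 20544
75+: 17427 × 0.956 + 7343 × 0.595 = 16660 + 4369 = 21029
Net migration: 60–74 + 540 → 21084
Population now: 0–14=4517, 15–29=5111, 30–44=12835, 45–59=18641, 60–74=21084, 75+=21029
Scenario B total after 2 periods: 83217
Difference B − A = 83217 − 78994 = 4223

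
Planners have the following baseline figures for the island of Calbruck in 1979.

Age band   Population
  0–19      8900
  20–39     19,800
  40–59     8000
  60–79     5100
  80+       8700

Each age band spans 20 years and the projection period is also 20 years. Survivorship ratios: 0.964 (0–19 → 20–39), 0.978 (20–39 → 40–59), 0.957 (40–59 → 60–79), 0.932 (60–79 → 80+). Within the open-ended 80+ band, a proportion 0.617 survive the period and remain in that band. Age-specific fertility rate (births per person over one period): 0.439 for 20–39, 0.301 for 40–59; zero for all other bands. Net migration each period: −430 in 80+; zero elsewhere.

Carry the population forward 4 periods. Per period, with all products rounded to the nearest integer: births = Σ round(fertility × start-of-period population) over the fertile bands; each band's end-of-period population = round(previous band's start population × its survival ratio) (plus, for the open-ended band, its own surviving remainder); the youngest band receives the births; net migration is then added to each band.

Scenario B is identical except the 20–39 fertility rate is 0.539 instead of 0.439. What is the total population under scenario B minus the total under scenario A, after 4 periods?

6552

Let band 1 be 0–19 through band 5 = 80+.
[period 1]
Births: 19800 × 0.439 = 8692  |  8000 × 0.301 = 2408 — total 11100
Band 2: 8900 × 0.964 = 8580
Band 3: 19800 × 0.978 = 19364
Band 4: 8000 × 0.957 = 7656
Band 5: 5100 × 0.932 + 8700 × 0.617 = 4753 + 5368 = 10121
Net migration: Band 5 − 430 → 9691
→ [11100, 8580, 19364, 7656, 9691]
[period 2]
Births: 8580 × 0.439 = 3767  |  19364 × 0.301 = 5829 — total 9596
Band 2: 11100 × 0.964 = 10700
Band 3: 8580 × 0.978 = 8391
Band 4: 19364 × 0.957 = 18531
Band 5: 7656 × 0.932 + 9691 × 0.617 = 7135 + 5979 = 13114
Net migration: Band 5 − 430 → 12684
→ [9596, 10700, 8391, 18531, 12684]
[period 3]
Births: 10700 × 0.439 = 4697  |  8391 × 0.301 = 2526 — total 7223
Band 2: 9596 × 0.964 = 9251
Band 3: 10700 × 0.978 = 10465
Band 4: 8391 × 0.957 = 8030
Band 5: 18531 × 0.932 + 12684 × 0.617 = 17271 + 7826 = 25097
Net migration: Band 5 − 430 → 24667
→ [7223, 9251, 10465, 8030, 24667]
[period 4]
Births: 9251 × 0.439 = 4061  |  10465 × 0.301 = 3150 — total 7211
Band 2: 7223 × 0.964 = 6963
Band 3: 9251 × 0.978 = 9047
Band 4: 10465 × 0.957 = 10015
Band 5: 8030 × 0.932 + 24667 × 0.617 = 7484 + 15220 = 22704
Net migration: Band 5 − 430 → 22274
→ [7211, 6963, 9047, 10015, 22274]
Scenario A total after 4 periods: 55510
Scenario B projection —
[period 1]
Births: 19800 × 0.539 = 10672  |  8000 × 0.301 = 2408 — total 13080
Band 2: 8900 × 0.964 = 8580
Band 3: 19800 × 0.978 = 19364
Band 4: 8000 × 0.957 = 7656
Band 5: 5100 × 0.932 + 8700 × 0.617 = 4753 + 5368 = 10121
Net migration: Band 5 − 430 → 9691
→ [13080, 8580, 19364, 7656, 9691]
[period 2]
Births: 8580 × 0.539 = 4625  |  19364 × 0.301 = 5829 — total 10454
Band 2: 13080 × 0.964 = 12609
Band 3: 8580 × 0.978 = 8391
Band 4: 19364 × 0.957 = 18531
Band 5: 7656 × 0.932 + 9691 × 0.617 = 7135 + 5979 = 13114
Net migration: Band 5 − 430 → 12684
→ [10454, 12609, 8391, 18531, 12684]
[period 3]
Births: 12609 × 0.539 = 6796  |  8391 × 0.301 = 2526 — total 9322
Band 2: 10454 × 0.964 = 10078
Band 3: 12609 × 0.978 = 12332
Band 4: 8391 × 0.957 = 8030
Band 5: 18531 × 0.932 + 12684 × 0.617 = 17271 + 7826 = 25097
Net migration: Band 5 − 430 → 24667
→ [9322, 10078, 12332, 8030, 24667]
[period 4]
Births: 10078 × 0.539 = 5432  |  12332 × 0.301 = 3712 — total 9144
Band 2: 9322 × 0.964 = 8986
Band 3: 10078 × 0.978 = 9856
Band 4: 12332 × 0.957 = 11802
Band 5: 8030 × 0.932 + 24667 × 0.617 = 7484 + 15220 = 22704
Net migration: Band 5 − 430 → 22274
→ [9144, 8986, 9856, 11802, 22274]
Scenario B total after 4 periods: 62062
Difference B − A = 62062 − 55510 = 6552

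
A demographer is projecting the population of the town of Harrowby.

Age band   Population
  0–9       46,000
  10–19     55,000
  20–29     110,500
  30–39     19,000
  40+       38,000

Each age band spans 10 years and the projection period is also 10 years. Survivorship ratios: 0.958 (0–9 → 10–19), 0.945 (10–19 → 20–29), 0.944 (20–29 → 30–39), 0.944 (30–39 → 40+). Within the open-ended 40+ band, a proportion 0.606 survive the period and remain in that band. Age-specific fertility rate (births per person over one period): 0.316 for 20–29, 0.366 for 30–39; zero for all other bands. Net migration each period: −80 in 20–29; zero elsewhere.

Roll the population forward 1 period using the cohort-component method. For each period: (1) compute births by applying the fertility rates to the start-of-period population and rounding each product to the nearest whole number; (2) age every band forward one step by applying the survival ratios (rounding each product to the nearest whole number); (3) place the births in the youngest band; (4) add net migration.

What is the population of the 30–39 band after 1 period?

— Period 1 —
Births: 110500 × 0.316 = 34918 ; 19000 × 0.366 = 6954 — total 41872
10–19: 46000 × 0.958 = 44068
20–29: 55000 × 0.945 = 51975
30–39: 110500 × 0.944 = 104312
40+: 19000 × 0.944 + 38000 × 0.606 = 17936 + 23028 = 40964
Net migration: 20–29 − 80 → 51895
Giving 41872 / 44068 / 51895 / 104312 / 40964.

104312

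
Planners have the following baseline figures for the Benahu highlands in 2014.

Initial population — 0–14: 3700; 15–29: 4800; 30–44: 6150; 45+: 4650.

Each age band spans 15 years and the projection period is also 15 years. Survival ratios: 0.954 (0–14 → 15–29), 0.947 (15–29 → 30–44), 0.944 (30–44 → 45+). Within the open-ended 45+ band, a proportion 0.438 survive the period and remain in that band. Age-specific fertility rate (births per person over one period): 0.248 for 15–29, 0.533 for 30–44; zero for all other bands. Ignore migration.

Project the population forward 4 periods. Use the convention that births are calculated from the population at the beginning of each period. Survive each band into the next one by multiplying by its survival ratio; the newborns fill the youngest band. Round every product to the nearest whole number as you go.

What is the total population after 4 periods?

15293

After projecting period 1:
Births: 4800 × 0.248 = 1190  |  6150 × 0.533 = 3278 — total 4468
15–29: 3700 × 0.954 = 3530
30–44: 4800 × 0.947 = 4546
45+: 6150 × 0.944 + 4650 × 0.438 = 5806 + 2037 = 7843
End of period: [4468, 3530, 4546, 7843]
After projecting period 2:
Births: 3530 × 0.248 = 875  |  4546 × 0.533 = 2423 — total 3298
15–29: 4468 × 0.954 = 4262
30–44: 3530 × 0.947 = 3343
45+: 4546 × 0.944 + 7843 × 0.438 = 4291 + 3435 = 7726
End of period: [3298, 4262, 3343, 7726]
After projecting period 3:
Births: 4262 × 0.248 = 1057  |  3343 × 0.533 = 1782 — total 2839
15–29: 3298 × 0.954 = 3146
30–44: 4262 × 0.947 = 4036
45+: 3343 × 0.944 + 7726 × 0.438 = 3156 + 3384 = 6540
End of period: [2839, 3146, 4036, 6540]
After projecting period 4:
Births: 3146 × 0.248 = 780  |  4036 × 0.533 = 2151 — total 2931
15–29: 2839 × 0.954 = 2708
30–44: 3146 × 0.947 = 2979
45+: 4036 × 0.944 + 6540 × 0.438 = 3810 + 2865 = 6675
End of period: [2931, 2708, 2979, 6675]
Total after period 4: 2931 + 2708 + 2979 + 6675 = 15293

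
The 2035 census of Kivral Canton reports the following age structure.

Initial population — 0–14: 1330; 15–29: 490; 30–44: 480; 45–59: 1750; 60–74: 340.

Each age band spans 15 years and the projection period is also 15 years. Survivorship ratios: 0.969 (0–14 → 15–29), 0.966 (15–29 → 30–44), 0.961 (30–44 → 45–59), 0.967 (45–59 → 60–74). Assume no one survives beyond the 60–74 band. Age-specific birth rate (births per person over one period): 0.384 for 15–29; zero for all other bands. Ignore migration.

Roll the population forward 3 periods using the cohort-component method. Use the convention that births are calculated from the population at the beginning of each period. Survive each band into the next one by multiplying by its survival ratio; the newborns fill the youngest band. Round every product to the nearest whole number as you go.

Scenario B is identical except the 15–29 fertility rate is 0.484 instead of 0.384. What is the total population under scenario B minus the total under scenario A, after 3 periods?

212

After projecting period 1:
Births: 490 × 0.384 = 188
15–29: 1330 × 0.969 = 1289
30–44: 490 × 0.966 = 473
45–59: 480 × 0.961 = 461
60–74: 1750 × 0.967 = 1692
→ [188, 1289, 473, 461, 1692]
After projecting period 2:
Births: 1289 × 0.384 = 495
15–29: 188 × 0.969 = 182
30–44: 1289 × 0.966 = 1245
45–59: 473 × 0.961 = 455
60–74: 461 × 0.967 = 446
→ [495, 182, 1245, 455, 446]
After projecting period 3:
Births: 182 × 0.384 = 70
15–29: 495 × 0.969 = 480
30–44: 182 × 0.966 = 176
45–59: 1245 × 0.961 = 1196
60–74: 455 × 0.967 = 440
→ [70, 480, 176, 1196, 440]
Scenario A total after 3 periods: 2362
Scenario B projection —
After projecting period 1:
Births: 490 × 0.484 = 237
15–29: 1330 × 0.969 = 1289
30–44: 490 × 0.966 = 473
45–59: 480 × 0.961 = 461
60–74: 1750 × 0.967 = 1692
→ [237, 1289, 473, 461, 1692]
After projecting period 2:
Births: 1289 × 0.484 = 624
15–29: 237 × 0.969 = 230
30–44: 1289 × 0.966 = 1245
45–59: 473 × 0.961 = 455
60–74: 461 × 0.967 = 446
→ [624, 230, 1245, 455, 446]
After projecting period 3:
Births: 230 × 0.484 = 111
15–29: 624 × 0.969 = 605
30–44: 230 × 0.966 = 222
45–59: 1245 × 0.961 = 1196
60–74: 455 × 0.967 = 440
→ [111, 605, 222, 1196, 440]
Scenario B total after 3 periods: 2574
Difference B − A = 2574 − 2362 = 212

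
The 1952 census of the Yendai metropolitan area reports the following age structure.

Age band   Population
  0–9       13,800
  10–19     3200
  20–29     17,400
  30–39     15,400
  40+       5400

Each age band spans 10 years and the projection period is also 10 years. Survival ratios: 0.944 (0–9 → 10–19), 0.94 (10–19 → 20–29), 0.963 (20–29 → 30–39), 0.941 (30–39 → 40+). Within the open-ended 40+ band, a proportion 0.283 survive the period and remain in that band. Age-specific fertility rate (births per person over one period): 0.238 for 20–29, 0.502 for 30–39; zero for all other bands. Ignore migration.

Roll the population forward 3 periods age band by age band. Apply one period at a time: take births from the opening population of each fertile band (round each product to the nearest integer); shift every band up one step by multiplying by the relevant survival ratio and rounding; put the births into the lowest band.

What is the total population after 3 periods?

Period 1.
Births: 17400 * 0.238 = 4141, 15400 * 0.502 = 7731 → 11872
10–19: 13800 * 0.944 = 13027
20–29: 3200 * 0.94 = 3008
30–39: 17400 * 0.963 = 16756
40+: 15400 * 0.941 + 5400 * 0.283 = 14491 + 1528 = 16019
→ [11872, 13027, 3008, 16756, 16019]
Period 2.
Births: 3008 * 0.238 = 716, 16756 * 0.502 = 8412 → 9128
10–19: 11872 * 0.944 = 11207
20–29: 13027 * 0.94 = 12245
30–39: 3008 * 0.963 = 2897
40+: 16756 * 0.941 + 16019 * 0.283 = 15767 + 4533 = 20300
→ [9128, 11207, 12245, 2897, 20300]
Period 3.
Births: 12245 * 0.238 = 2914, 2897 * 0.502 = 1454 → 4368
10–19: 9128 * 0.944 = 8617
20–29: 11207 * 0.94 = 10535
30–39: 12245 * 0.963 = 11792
40+: 2897 * 0.941 + 20300 * 0.283 = 2726 + 5745 = 8471
→ [4368, 8617, 10535, 11792, 8471]
Total after period 3: 4368 + 8617 + 10535 + 11792 + 8471 = 43783

43783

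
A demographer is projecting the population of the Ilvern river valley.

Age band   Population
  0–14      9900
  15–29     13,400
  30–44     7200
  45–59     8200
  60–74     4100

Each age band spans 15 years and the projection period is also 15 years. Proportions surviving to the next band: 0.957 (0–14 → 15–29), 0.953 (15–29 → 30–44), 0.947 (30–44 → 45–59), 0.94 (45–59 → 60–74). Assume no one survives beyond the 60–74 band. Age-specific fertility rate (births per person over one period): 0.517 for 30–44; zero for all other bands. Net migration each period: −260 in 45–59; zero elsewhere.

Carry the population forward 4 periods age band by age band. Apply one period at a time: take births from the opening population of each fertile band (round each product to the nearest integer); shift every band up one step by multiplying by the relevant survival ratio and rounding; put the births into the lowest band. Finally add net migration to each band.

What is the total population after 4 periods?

22991

Period 1:
Births: 7200 × 0.517 = 3722
15–29: 9900 × 0.957 = 9474
30–44: 13400 × 0.953 = 12770
45–59: 7200 × 0.947 = 6818
60–74: 8200 × 0.94 = 7708
Net migration: 45–59 − 260 → 6558
End of period: [3722, 9474, 12770, 6558, 7708]
Period 2:
Births: 12770 × 0.517 = 6602
15–29: 3722 × 0.957 = 3562
30–44: 9474 × 0.953 = 9029
45–59: 12770 × 0.947 = 12093
60–74: 6558 × 0.94 = 6165
Net migration: 45–59 − 260 → 11833
End of period: [6602, 3562, 9029, 11833, 6165]
Period 3:
Births: 9029 × 0.517 = 4668
15–29: 6602 × 0.957 = 6318
30–44: 3562 × 0.953 = 3395
45–59: 9029 × 0.947 = 8550
60–74: 11833 × 0.94 = 11123
Net migration: 45–59 − 260 → 8290
End of period: [4668, 6318, 3395, 8290, 11123]
Period 4:
Births: 3395 × 0.517 = 1755
15–29: 4668 × 0.957 = 4467
30–44: 6318 × 0.953 = 6021
45–59: 3395 × 0.947 = 3215
60–74: 8290 × 0.94 = 7793
Net migration: 45–59 − 260 → 2955
End of period: [1755, 4467, 6021, 2955, 7793]
Total after period 4: 1755 + 4467 + 6021 + 2955 + 7793 = 22991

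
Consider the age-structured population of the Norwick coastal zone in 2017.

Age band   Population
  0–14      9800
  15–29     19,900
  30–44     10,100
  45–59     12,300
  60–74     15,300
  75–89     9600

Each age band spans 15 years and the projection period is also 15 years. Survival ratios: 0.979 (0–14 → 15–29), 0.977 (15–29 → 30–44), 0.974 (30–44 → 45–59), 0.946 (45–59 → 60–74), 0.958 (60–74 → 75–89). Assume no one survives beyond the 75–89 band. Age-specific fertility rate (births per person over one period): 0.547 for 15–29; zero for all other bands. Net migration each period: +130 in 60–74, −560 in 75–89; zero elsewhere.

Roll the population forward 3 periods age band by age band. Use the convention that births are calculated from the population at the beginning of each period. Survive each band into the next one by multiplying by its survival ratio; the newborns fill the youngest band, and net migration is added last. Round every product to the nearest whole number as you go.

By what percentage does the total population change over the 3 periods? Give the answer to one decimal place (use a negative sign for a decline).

— Period 1 —
Births: 19900 × 0.547 = 10885
15–29: 9800 × 0.979 = 9594
30–44: 19900 × 0.977 = 19442
45–59: 10100 × 0.974 = 9837
60–74: 12300 × 0.946 = 11636
75–89: 15300 × 0.958 = 14657
Net migration: 60–74 + 130 → 11766; 75–89 − 560 → 14097
→ [10885, 9594, 19442, 9837, 11766, 14097]
— Period 2 —
Births: 9594 × 0.547 = 5248
15–29: 10885 × 0.979 = 10656
30–44: 9594 × 0.977 = 9373
45–59: 19442 × 0.974 = 18937
60–74: 9837 × 0.946 = 9306
75–89: 11766 × 0.958 = 11272
Net migration: 60–74 + 130 → 9436; 75–89 − 560 → 10712
→ [5248, 10656, 9373, 18937, 9436, 10712]
— Period 3 —
Births: 10656 × 0.547 = 5829
15–29: 5248 × 0.979 = 5138
30–44: 10656 × 0.977 = 10411
45–59: 9373 × 0.974 = 9129
60–74: 18937 × 0.946 = 17914
75–89: 9436 × 0.958 = 9040
Net migration: 60–74 + 130 → 18044; 75–89 − 560 → 8480
→ [5829, 5138, 10411, 9129, 18044, 8480]
Total: 77000 → 57031; change = -19969; percentage change = -25.9%

-25.9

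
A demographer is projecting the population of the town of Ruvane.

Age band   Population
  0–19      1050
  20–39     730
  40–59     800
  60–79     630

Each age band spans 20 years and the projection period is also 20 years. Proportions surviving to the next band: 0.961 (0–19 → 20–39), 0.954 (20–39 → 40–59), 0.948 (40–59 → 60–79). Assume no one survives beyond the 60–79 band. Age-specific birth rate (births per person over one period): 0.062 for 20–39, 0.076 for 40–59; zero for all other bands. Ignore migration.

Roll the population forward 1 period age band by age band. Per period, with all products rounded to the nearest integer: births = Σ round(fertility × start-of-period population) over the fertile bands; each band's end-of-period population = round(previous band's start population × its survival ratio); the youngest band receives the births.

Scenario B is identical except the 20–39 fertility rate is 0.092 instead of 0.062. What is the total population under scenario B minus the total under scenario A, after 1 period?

Let group 1 be 0–19 through group 4 = 60–79.
— Period 1 —
Births: 730 × 0.062 = 45  |  800 × 0.076 = 61 → 106
Group 2: 1050 × 0.961 = 1009
Group 3: 730 × 0.954 = 696
Group 4: 800 × 0.948 = 758
Population now: 0–19=106, 20–39=1009, 40–59=696, 60–79=758
Scenario A total after 1 period: 2569
Scenario B projection —
— Period 1 —
Births: 730 × 0.092 = 67  |  800 × 0.076 = 61 → 128
Group 2: 1050 × 0.961 = 1009
Group 3: 730 × 0.954 = 696
Group 4: 800 × 0.948 = 758
Population now: 0–19=128, 20–39=1009, 40–59=696, 60–79=758
Scenario B total after 1 period: 2591
Difference B − A = 2591 − 2569 = 22

22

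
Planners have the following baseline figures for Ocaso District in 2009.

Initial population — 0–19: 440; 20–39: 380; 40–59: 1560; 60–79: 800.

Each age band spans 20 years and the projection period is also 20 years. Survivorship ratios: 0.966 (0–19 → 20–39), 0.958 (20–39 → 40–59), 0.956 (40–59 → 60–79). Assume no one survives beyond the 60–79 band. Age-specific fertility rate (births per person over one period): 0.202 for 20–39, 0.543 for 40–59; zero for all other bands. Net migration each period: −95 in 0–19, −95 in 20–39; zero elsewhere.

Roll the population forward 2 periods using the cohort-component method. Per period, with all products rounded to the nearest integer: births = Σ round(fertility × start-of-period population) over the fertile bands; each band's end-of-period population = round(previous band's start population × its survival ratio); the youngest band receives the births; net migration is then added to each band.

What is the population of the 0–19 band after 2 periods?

Period 1.
Births: 380 × 0.202 = 77  |  1560 × 0.543 = 847 → 924
20–39: 440 × 0.966 = 425
40–59: 380 × 0.958 = 364
60–79: 1560 × 0.956 = 1491
Net migration: 0–19 − 95 → 829; 20–39 − 95 → 330
Population now: 0–19=829, 20–39=330, 40–59=364, 60–79=1491
Period 2.
Births: 330 × 0.202 = 67  |  364 × 0.543 = 198 → 265
20–39: 829 × 0.966 = 801
40–59: 330 × 0.958 = 316
60–79: 364 × 0.956 = 348
Net migration: 0–19 − 95 → 170; 20–39 − 95 → 706
Population now: 0–19=170, 20–39=706, 40–59=316, 60–79=348

170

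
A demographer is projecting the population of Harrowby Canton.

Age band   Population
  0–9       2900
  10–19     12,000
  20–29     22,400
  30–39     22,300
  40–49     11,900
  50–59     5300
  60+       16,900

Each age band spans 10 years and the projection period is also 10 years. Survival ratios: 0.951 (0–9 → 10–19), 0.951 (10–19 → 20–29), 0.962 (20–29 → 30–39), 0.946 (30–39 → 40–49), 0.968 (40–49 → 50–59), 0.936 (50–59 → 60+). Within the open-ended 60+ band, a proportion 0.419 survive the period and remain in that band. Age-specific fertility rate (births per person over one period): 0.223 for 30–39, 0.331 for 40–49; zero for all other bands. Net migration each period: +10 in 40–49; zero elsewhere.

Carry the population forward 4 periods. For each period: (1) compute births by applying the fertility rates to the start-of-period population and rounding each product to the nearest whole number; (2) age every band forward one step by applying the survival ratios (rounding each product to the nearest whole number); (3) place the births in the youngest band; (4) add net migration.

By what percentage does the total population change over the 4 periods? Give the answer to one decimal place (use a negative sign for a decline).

Period 1:
Births: 22300 × 0.223 = 4973, 11900 × 0.331 = 3939 ⇒ total 8912
10–19: 2900 × 0.951 = 2758
20–29: 12000 × 0.951 = 11412
30–39: 22400 × 0.962 = 21549
40–49: 22300 × 0.946 = 21096
50–59: 11900 × 0.968 = 11519
60+: 5300 × 0.936 + 16900 × 0.419 = 4961 + 7081 = 12042
Net migration: 40–49 + 10 → 21106
Giving 8912 / 2758 / 11412 / 21549 / 21106 / 11519 / 12042.
Period 2:
Births: 21549 × 0.223 = 4805, 21106 × 0.331 = 6986 ⇒ total 11791
10–19: 8912 × 0.951 = 8475
20–29: 2758 × 0.951 = 2623
30–39: 11412 × 0.962 = 10978
40–49: 21549 × 0.946 = 20385
50–59: 21106 × 0.968 = 20431
60+: 11519 × 0.936 + 12042 × 0.419 = 10782 + 5046 = 15828
Net migration: 40–49 + 10 → 20395
Giving 11791 / 8475 / 2623 / 10978 / 20395 / 20431 / 15828.
Period 3:
Births: 10978 × 0.223 = 2448, 20395 × 0.331 = 6751 ⇒ total 9199
10–19: 11791 × 0.951 = 11213
20–29: 8475 × 0.951 = 8060
30–39: 2623 × 0.962 = 2523
40–49: 10978 × 0.946 = 10385
50–59: 20395 × 0.968 = 19742
60+: 20431 × 0.936 + 15828 × 0.419 = 19123 + 6632 = 25755
Net migration: 40–49 + 10 → 10395
Giving 9199 / 11213 / 8060 / 2523 / 10395 / 19742 / 25755.
Period 4:
Births: 2523 × 0.223 = 563, 10395 × 0.331 = 3441 ⇒ total 4004
10–19: 9199 × 0.951 = 8748
20–29: 11213 × 0.951 = 10664
30–39: 8060 × 0.962 = 7754
40–49: 2523 × 0.946 = 2387
50–59: 10395 × 0.968 = 10062
60+: 19742 × 0.936 + 25755 × 0.419 = 18479 + 10791 = 29270
Net migration: 40–49 + 10 → 2397
Giving 4004 / 8748 / 10664 / 7754 / 2397 / 10062 / 29270.
Total: 93700 → 72899; change = -20801; percentage change = -22.2%

-22.2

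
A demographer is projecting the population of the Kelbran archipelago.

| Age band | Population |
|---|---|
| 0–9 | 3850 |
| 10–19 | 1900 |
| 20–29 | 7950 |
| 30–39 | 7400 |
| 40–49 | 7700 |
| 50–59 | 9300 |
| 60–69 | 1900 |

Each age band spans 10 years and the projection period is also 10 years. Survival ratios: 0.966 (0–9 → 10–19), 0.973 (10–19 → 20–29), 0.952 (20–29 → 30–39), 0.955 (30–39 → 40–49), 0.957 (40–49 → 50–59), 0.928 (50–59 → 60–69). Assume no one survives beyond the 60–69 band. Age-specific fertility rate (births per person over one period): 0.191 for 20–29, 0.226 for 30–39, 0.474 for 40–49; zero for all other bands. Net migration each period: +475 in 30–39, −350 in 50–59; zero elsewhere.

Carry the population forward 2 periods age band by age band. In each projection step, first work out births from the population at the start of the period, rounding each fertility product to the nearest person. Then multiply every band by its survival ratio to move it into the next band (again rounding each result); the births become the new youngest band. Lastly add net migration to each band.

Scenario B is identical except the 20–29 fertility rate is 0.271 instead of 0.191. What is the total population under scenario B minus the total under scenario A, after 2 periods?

Call the groups 1 to 7, youngest first.
After projecting period 1:
Births: 7950 * 0.191 = 1518 ; 7400 * 0.226 = 1672 ; 7700 * 0.474 = 3650 → 6840
Group 2: 3850 * 0.966 = 3719
Group 3: 1900 * 0.973 = 1849
Group 4: 7950 * 0.952 = 7568
Group 5: 7400 * 0.955 = 7067
Group 6: 7700 * 0.957 = 7369
Group 7: 9300 * 0.928 = 8630
Net migration: Group 4 + 475 → 8043; Group 6 − 350 → 7019
End of period: [6840, 3719, 1849, 8043, 7067, 7019, 8630]
After projecting period 2:
Births: 1849 * 0.191 = 353 ; 8043 * 0.226 = 1818 ; 7067 * 0.474 = 3350 → 5521
Group 2: 6840 * 0.966 = 6607
Group 3: 3719 * 0.973 = 3619
Group 4: 1849 * 0.952 = 1760
Group 5: 8043 * 0.955 = 7681
Group 6: 7067 * 0.957 = 6763
Group 7: 7019 * 0.928 = 6514
Net migration: Group 4 + 475 → 2235; Group 6 − 350 → 6413
End of period: [5521, 6607, 3619, 2235, 7681, 6413, 6514]
Scenario A total after 2 periods: 38590
Scenario B projection —
After projecting period 1:
Births: 7950 * 0.271 = 2154 ; 7400 * 0.226 = 1672 ; 7700 * 0.474 = 3650 → 7476
Group 2: 3850 * 0.966 = 3719
Group 3: 1900 * 0.973 = 1849
Group 4: 7950 * 0.952 = 7568
Group 5: 7400 * 0.955 = 7067
Group 6: 7700 * 0.957 = 7369
Group 7: 9300 * 0.928 = 8630
Net migration: Group 4 + 475 → 8043; Group 6 − 350 → 7019
End of period: [7476, 3719, 1849, 8043, 7067, 7019, 8630]
After projecting period 2:
Births: 1849 * 0.271 = 501 ; 8043 * 0.226 = 1818 ; 7067 * 0.474 = 3350 → 5669
Group 2: 7476 * 0.966 = 7222
Group 3: 3719 * 0.973 = 3619
Group 4: 1849 * 0.952 = 1760
Group 5: 8043 * 0.955 = 7681
Group 6: 7067 * 0.957 = 6763
Group 7: 7019 * 0.928 = 6514
Net migration: Group 4 + 475 → 2235; Group 6 − 350 → 6413
End of period: [5669, 7222, 3619, 2235, 7681, 6413, 6514]
Scenario B total after 2 periods: 39353
Difference B − A = 39353 − 38590 = 763

763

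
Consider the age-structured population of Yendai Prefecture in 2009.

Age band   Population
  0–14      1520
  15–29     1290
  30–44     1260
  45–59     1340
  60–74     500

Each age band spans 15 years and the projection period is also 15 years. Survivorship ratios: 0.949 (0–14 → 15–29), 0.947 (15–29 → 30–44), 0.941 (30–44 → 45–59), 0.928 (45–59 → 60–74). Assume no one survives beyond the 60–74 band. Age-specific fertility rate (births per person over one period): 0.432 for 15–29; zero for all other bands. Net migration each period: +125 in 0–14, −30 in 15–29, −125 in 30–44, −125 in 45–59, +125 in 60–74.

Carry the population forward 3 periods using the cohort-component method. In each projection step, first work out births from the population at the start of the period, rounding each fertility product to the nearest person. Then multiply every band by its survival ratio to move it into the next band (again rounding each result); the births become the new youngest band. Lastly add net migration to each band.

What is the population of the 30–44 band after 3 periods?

459

Numbering the bands 1..5 from youngest to oldest:
[period 1]
Births: 1290 × 0.432 = 557
Band 2: 1520 × 0.949 = 1442
Band 3: 1290 × 0.947 = 1222
Band 4: 1260 × 0.941 = 1186
Band 5: 1340 × 0.928 = 1244
Net migration: Band 1 + 125 → 682; Band 2 − 30 → 1412; Band 3 − 125 → 1097; Band 4 − 125 → 1061; Band 5 + 125 → 1369
Population now: 0–14=682, 15–29=1412, 30–44=1097, 45–59=1061, 60–74=1369
[period 2]
Births: 1412 × 0.432 = 610
Band 2: 682 × 0.949 = 647
Band 3: 1412 × 0.947 = 1337
Band 4: 1097 × 0.941 = 1032
Band 5: 1061 × 0.928 = 985
Net migration: Band 1 + 125 → 735; Band 2 − 30 → 617; Band 3 − 125 → 1212; Band 4 − 125 → 907; Band 5 + 125 → 1110
Population now: 0–14=735, 15–29=617, 30–44=1212, 45–59=907, 60–74=1110
[period 3]
Births: 617 × 0.432 = 267
Band 2: 735 × 0.949 = 698
Band 3: 617 × 0.947 = 584
Band 4: 1212 × 0.941 = 1140
Band 5: 907 × 0.928 = 842
Net migration: Band 1 + 125 → 392; Band 2 − 30 → 668; Band 3 − 125 → 459; Band 4 − 125 → 1015; Band 5 + 125 → 967
Population now: 0–14=392, 15–29=668, 30–44=459, 45–59=1015, 60–74=967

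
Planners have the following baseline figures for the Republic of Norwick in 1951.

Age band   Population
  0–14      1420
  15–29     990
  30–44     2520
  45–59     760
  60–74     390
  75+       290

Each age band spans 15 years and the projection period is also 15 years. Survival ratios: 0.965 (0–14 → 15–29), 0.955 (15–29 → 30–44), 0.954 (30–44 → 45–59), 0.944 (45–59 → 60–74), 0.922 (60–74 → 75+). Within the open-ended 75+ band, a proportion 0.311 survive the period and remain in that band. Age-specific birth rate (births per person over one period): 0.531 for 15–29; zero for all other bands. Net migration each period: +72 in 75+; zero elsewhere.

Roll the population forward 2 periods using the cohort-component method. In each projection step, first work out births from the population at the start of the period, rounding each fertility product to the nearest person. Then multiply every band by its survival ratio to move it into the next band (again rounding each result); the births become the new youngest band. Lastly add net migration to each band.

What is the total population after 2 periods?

6609

(Groups numbered youngest = 1 to oldest = 6.)
Period 1.
Births: 990 × 0.531 = 526
Group 2: 1420 × 0.965 = 1370
Group 3: 990 × 0.955 = 945
Group 4: 2520 × 0.954 = 2404
Group 5: 760 × 0.944 = 717
Group 6: 390 × 0.922 + 290 × 0.311 = 360 + 90 = 450
Net migration: Group 6 + 72 → 522
Giving 526 / 1370 / 945 / 2404 / 717 / 522.
Period 2.
Births: 1370 × 0.531 = 727
Group 2: 526 × 0.965 = 508
Group 3: 1370 × 0.955 = 1308
Group 4: 945 × 0.954 = 902
Group 5: 2404 × 0.944 = 2269
Group 6: 717 × 0.922 + 522 × 0.311 = 661 + 162 = 823
Net migration: Group 6 + 72 → 895
Giving 727 / 508 / 1308 / 902 / 2269 / 895.
Total after period 2: 727 + 508 + 1308 + 902 + 2269 + 895 = 6609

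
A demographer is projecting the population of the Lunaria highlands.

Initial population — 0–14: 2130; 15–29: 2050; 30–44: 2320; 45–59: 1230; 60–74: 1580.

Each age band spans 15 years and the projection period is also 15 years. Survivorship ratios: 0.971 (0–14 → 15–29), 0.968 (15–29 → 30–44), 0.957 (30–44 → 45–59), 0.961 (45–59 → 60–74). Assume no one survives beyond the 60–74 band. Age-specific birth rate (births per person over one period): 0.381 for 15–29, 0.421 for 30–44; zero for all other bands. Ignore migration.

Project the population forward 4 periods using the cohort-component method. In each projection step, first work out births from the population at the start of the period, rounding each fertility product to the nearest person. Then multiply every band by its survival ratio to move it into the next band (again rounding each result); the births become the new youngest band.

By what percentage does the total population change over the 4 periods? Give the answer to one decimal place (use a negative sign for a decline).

— Period 1 —
Births: 2050 * 0.381 = 781 ; 2320 * 0.421 = 977 → total 1758
15–29: 2130 * 0.971 = 2068
30–44: 2050 * 0.968 = 1984
45–59: 2320 * 0.957 = 2220
60–74: 1230 * 0.961 = 1182
→ [1758, 2068, 1984, 2220, 1182]
— Period 2 —
Births: 2068 * 0.381 = 788 ; 1984 * 0.421 = 835 → total 1623
15–29: 1758 * 0.971 = 1707
30–44: 2068 * 0.968 = 2002
45–59: 1984 * 0.957 = 1899
60–74: 2220 * 0.961 = 2133
→ [1623, 1707, 2002, 1899, 2133]
— Period 3 —
Births: 1707 * 0.381 = 650 ; 2002 * 0.421 = 843 → total 1493
15–29: 1623 * 0.971 = 1576
30–44: 1707 * 0.968 = 1652
45–59: 2002 * 0.957 = 1916
60–74: 1899 * 0.961 = 1825
→ [1493, 1576, 1652, 1916, 1825]
— Period 4 —
Births: 1576 * 0.381 = 600 ; 1652 * 0.421 = 695 → total 1295
15–29: 1493 * 0.971 = 1450
30–44: 1576 * 0.968 = 1526
45–59: 1652 * 0.957 = 1581
60–74: 1916 * 0.961 = 1841
→ [1295, 1450, 1526, 1581, 1841]
Total: 9310 → 7693; change = -1617; percentage change = -17.4%

-17.4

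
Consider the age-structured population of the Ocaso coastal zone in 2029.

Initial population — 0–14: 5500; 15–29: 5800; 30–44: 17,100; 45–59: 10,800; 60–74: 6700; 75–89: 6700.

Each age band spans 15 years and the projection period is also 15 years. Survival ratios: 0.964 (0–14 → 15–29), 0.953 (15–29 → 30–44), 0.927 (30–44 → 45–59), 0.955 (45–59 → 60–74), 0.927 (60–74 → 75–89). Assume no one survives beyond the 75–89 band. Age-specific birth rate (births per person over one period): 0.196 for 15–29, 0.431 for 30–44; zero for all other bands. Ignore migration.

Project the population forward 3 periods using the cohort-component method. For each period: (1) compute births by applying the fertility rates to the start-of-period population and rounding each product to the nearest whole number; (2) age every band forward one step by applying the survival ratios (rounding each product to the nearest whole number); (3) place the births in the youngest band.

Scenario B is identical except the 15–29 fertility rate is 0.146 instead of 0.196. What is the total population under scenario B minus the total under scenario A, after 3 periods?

-974

Numbering the bands 1..6 from youngest to oldest:
Period 1.
Births: 5800 * 0.196 = 1137, 17100 * 0.431 = 7370 → 8507
Band 2: 5500 * 0.964 = 5302
Band 3: 5800 * 0.953 = 5527
Band 4: 17100 * 0.927 = 15852
Band 5: 10800 * 0.955 = 10314
Band 6: 6700 * 0.927 = 6211
Population now: 0–14=8507, 15–29=5302, 30–44=5527, 45–59=15852, 60–74=10314, 75–89=6211
Period 2.
Births: 5302 * 0.196 = 1039, 5527 * 0.431 = 2382 → 3421
Band 2: 8507 * 0.964 = 8201
Band 3: 5302 * 0.953 = 5053
Band 4: 5527 * 0.927 = 5124
Band 5: 15852 * 0.955 = 15139
Band 6: 10314 * 0.927 = 9561
Population now: 0–14=3421, 15–29=8201, 30–44=5053, 45–59=5124, 60–74=15139, 75–89=9561
Period 3.
Births: 8201 * 0.196 = 1607, 5053 * 0.431 = 2178 → 3785
Band 2: 3421 * 0.964 = 3298
Band 3: 8201 * 0.953 = 7816
Band 4: 5053 * 0.927 = 4684
Band 5: 5124 * 0.955 = 4893
Band 6: 15139 * 0.927 = 14034
Population now: 0–14=3785, 15–29=3298, 30–44=7816, 45–59=4684, 60–74=4893, 75–89=14034
Scenario A total after 3 periods: 38510
Scenario B projection —
Period 1.
Births: 5800 * 0.146 = 847, 17100 * 0.431 = 7370 → 8217
Band 2: 5500 * 0.964 = 5302
Band 3: 5800 * 0.953 = 5527
Band 4: 17100 * 0.927 = 15852
Band 5: 10800 * 0.955 = 10314
Band 6: 6700 * 0.927 = 6211
Population now: 0–14=8217, 15–29=5302, 30–44=5527, 45–59=15852, 60–74=10314, 75–89=6211
Period 2.
Births: 5302 * 0.146 = 774, 5527 * 0.431 = 2382 → 3156
Band 2: 8217 * 0.964 = 7921
Band 3: 5302 * 0.953 = 5053
Band 4: 5527 * 0.927 = 5124
Band 5: 15852 * 0.955 = 15139
Band 6: 10314 * 0.927 = 9561
Population now: 0–14=3156, 15–29=7921, 30–44=5053, 45–59=5124, 60–74=15139, 75–89=9561
Period 3.
Births: 7921 * 0.146 = 1156, 5053 * 0.431 = 2178 → 3334
Band 2: 3156 * 0.964 = 3042
Band 3: 7921 * 0.953 = 7549
Band 4: 5053 * 0.927 = 4684
Band 5: 5124 * 0.955 = 4893
Band 6: 15139 * 0.927 = 14034
Population now: 0–14=3334, 15–29=3042, 30–44=7549, 45–59=4684, 60–74=4893, 75–89=14034
Scenario B total after 3 periods: 37536
Difference B − A = 37536 − 38510 = -974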